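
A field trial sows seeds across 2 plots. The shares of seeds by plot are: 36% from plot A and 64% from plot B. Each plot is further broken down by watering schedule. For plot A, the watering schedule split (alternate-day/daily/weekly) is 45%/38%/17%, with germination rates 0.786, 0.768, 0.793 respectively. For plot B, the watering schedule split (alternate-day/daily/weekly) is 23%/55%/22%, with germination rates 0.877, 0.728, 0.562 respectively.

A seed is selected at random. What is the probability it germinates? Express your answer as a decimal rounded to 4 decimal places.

P(G|A) = 0.45·0.786 + 0.38·0.768 + 0.17·0.793 = 0.3537 + 0.29184 + 0.13481 = 0.78035
P(G|B) = 0.23·0.877 + 0.55·0.728 + 0.22·0.562 = 0.20171 + 0.4004 + 0.12364 = 0.72575
Then overall,
P(G) = 0.36·0.78035 + 0.64·0.72575
      = 0.280926 + 0.46448 = 0.745406

0.7454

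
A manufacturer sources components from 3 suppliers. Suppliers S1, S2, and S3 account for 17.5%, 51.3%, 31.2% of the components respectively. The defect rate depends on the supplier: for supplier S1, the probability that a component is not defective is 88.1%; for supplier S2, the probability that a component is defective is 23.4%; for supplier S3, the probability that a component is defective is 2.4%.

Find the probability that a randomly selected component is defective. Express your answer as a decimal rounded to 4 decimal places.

P(D|S1) = 1 − 0.881 = 0.119.
P(D) = P(D|S1)·P(S1) + P(D|S2)·P(S2) + P(D|S3)·P(S3)
      = 0.119·0.175 + 0.234·0.513 + 0.024·0.312
      = 0.020825 + 0.120042 + 0.007488 = 0.148355

P(D) ≈ 0.1484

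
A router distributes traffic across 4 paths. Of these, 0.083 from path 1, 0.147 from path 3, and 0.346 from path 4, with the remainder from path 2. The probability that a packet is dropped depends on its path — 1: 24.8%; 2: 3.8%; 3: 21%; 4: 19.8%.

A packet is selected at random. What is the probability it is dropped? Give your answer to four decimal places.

P(2) = 1 − (0.083 + 0.147 + 0.346) = 0.424.
P(L) = P(L|1)·P(1) + P(L|2)·P(2) + P(L|3)·P(3) + P(L|4)·P(4)
      = 0.248·0.083 + 0.038·0.424 + 0.21·0.147 + 0.198·0.346
      = 0.020584 + 0.016112 + 0.03087 + 0.068508 = 0.136074

P(L) ≈ 0.1361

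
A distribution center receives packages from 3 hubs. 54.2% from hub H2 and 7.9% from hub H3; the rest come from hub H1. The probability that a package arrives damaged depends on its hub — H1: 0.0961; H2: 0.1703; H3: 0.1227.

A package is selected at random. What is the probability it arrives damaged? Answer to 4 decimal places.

P(H1) = 1 − (0.542 + 0.079) = 0.379.
P(D) = P(D|H1)·P(H1) + P(D|H2)·P(H2) + P(D|H3)·P(H3)
      = 0.0961·0.379 + 0.1703·0.542 + 0.1227·0.079
      = 0.0364219 + 0.0923026 + 0.0096933 = 0.1384178

P(D) ≈ 0.1384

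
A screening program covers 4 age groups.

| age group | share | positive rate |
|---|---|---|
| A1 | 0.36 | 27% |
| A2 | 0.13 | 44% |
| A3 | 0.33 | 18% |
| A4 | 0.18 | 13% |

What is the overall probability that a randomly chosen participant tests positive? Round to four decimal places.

By the law of total probability,
P(T) = P(T|A1)·P(A1) + P(T|A2)·P(A2) + P(T|A3)·P(A3) + P(T|A4)·P(A4)
      = 0.27·0.36 + 0.44·0.13 + 0.18·0.33 + 0.13·0.18
      = 0.0972 + 0.0572 + 0.0594 + 0.0234 = 0.2372

0.2372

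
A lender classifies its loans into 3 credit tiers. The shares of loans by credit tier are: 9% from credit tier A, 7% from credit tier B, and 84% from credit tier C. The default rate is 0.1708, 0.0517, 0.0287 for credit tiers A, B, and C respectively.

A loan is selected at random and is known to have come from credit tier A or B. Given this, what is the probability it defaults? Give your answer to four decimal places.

Let S = {A, B}.
P(S) = 0.09 + 0.07 = 0.16.
P(D ∩ S) = 0.1708·0.09 + 0.0517·0.07 = 0.015372 + 0.003619 = 0.018991.
P(D | S) = 0.018991 / 0.16 = 0.118694…

0.1187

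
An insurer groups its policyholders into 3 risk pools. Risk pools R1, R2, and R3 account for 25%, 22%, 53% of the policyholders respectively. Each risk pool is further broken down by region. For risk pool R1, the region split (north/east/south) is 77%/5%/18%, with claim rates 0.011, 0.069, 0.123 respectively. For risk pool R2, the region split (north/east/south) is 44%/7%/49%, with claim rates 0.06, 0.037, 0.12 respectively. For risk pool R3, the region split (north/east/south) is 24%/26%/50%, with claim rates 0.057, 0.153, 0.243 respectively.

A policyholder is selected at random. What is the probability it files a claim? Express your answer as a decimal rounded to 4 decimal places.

P(C|R1) = 0.77·0.011 + 0.05·0.069 + 0.18·0.123 = 0.00847 + 0.00345 + 0.02214 = 0.03406
P(C|R2) = 0.44·0.06 + 0.07·0.037 + 0.49·0.12 = 0.0264 + 0.00259 + 0.0588 = 0.08779
P(C|R3) = 0.24·0.057 + 0.26·0.153 + 0.5·0.243 = 0.01368 + 0.03978 + 0.1215 = 0.17496
By total probability over the outer partition,
P(C) = 0.25·0.03406 + 0.22·0.08779 + 0.53·0.17496
      = 0.008515 + 0.0193138 + 0.0927288 = 0.1205576

0.1206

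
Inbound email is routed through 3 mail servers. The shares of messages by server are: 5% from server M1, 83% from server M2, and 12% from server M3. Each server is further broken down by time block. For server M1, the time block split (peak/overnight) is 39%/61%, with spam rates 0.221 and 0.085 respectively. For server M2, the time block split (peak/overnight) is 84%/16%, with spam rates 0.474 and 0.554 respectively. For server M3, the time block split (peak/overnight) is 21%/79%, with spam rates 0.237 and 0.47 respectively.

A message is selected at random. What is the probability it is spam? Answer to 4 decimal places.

P(S|M1) = 0.39·0.221 + 0.61·0.085 = 0.08619 + 0.05185 = 0.13804
P(S|M2) = 0.84·0.474 + 0.16·0.554 = 0.39816 + 0.08864 = 0.4868
P(S|M3) = 0.21·0.237 + 0.79·0.47 = 0.04977 + 0.3713 = 0.42107
Then overall,
P(S) = 0.05·0.13804 + 0.83·0.4868 + 0.12·0.42107
      = 0.006902 + 0.404044 + 0.0505284 = 0.4614744

P(S) ≈ 0.4615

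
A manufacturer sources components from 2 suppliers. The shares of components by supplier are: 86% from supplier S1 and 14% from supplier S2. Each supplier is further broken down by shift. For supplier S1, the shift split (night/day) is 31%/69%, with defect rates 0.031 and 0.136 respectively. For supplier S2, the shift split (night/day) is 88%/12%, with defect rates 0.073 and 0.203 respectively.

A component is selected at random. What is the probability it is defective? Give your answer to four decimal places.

P(D) ≈ 0.1014

P(D|S1) = 0.31·0.031 + 0.69·0.136 = 0.00961 + 0.09384 = 0.10345
P(D|S2) = 0.88·0.073 + 0.12·0.203 = 0.06424 + 0.02436 = 0.0886
Then overall,
P(D) = 0.86·0.10345 + 0.14·0.0886
      = 0.088967 + 0.012404 = 0.101371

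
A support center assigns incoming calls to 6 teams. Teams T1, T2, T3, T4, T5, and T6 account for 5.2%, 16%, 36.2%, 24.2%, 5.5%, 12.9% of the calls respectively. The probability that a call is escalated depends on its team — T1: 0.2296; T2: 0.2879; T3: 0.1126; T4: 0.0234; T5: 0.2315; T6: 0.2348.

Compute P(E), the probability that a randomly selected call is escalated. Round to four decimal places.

By the law of total probability,
P(E) = P(E|T1)·P(T1) + P(E|T2)·P(T2) + P(E|T3)·P(T3) + P(E|T4)·P(T4) + P(E|T5)·P(T5) + P(E|T6)·P(T6)
      = 0.2296·0.052 + 0.2879·0.16 + 0.1126·0.362 + 0.0234·0.242 + 0.2315·0.055 + 0.2348·0.129
      = 0.0119392 + 0.046064 + 0.0407612 + 0.0056628 + 0.0127325 + 0.0302892 = 0.1474489

0.1474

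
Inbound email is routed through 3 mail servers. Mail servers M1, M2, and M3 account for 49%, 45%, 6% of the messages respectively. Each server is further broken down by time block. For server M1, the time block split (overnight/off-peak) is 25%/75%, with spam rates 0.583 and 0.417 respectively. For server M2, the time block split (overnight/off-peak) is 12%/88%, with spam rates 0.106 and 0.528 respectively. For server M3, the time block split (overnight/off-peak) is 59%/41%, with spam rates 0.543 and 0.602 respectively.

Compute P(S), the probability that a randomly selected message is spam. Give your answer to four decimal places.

P(S|M1) = 0.25·0.583 + 0.75·0.417 = 0.14575 + 0.31275 = 0.4585
P(S|M2) = 0.12·0.106 + 0.88·0.528 = 0.01272 + 0.46464 = 0.47736
P(S|M3) = 0.59·0.543 + 0.41·0.602 = 0.32037 + 0.24682 = 0.56719
By total probability over the outer partition,
P(S) = 0.49·0.4585 + 0.45·0.47736 + 0.06·0.56719
      = 0.224665 + 0.214812 + 0.0340314 = 0.4735084

0.4735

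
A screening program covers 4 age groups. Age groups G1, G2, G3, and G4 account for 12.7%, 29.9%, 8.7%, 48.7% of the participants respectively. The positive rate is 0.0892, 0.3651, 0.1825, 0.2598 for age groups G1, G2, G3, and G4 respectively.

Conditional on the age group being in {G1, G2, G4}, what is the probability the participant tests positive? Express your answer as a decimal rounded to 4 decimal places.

P(T|S) ≈ 0.2706

Let S = {G1, G2, G4}.
P(S) = 0.127 + 0.299 + 0.487 = 0.913.
P(T ∩ S) = 0.0892·0.127 + 0.3651·0.299 + 0.2598·0.487 = 0.0113284 + 0.1091649 + 0.1265226 = 0.2470159.
P(T | S) = 0.2470159 / 0.913 = 0.270554…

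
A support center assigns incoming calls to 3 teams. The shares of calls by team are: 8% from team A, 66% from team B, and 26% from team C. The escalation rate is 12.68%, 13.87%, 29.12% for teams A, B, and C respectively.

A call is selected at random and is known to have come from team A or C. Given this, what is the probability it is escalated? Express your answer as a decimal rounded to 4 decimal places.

Let S = {A, C}.
P(S) = 0.08 + 0.26 = 0.34.
P(E ∩ S) = 0.1268·0.08 + 0.2912·0.26 = 0.010144 + 0.075712 = 0.085856.
P(E | S) = 0.085856 / 0.34 = 0.252518…

P(E|S) ≈ 0.2525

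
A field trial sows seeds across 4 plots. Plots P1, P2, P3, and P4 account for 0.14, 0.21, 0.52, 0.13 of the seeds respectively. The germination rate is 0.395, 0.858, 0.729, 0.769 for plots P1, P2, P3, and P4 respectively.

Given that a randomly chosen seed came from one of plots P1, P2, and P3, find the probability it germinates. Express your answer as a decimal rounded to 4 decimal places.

Let S = {P1, P2, P3}.
P(S) = 0.14 + 0.21 + 0.52 = 0.87.
P(G ∩ S) = 0.395·0.14 + 0.858·0.21 + 0.729·0.52 = 0.0553 + 0.18018 + 0.37908 = 0.61456.
P(G | S) = 0.61456 / 0.87 = 0.706391…

0.7064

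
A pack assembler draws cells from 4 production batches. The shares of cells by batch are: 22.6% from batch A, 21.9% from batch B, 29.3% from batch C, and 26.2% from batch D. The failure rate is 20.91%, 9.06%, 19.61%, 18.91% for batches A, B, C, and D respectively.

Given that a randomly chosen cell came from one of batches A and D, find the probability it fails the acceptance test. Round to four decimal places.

0.1984

Let S = {A, D}.
P(S) = 0.226 + 0.262 = 0.488.
P(F ∩ S) = 0.2091·0.226 + 0.1891·0.262 = 0.0472566 + 0.0495442 = 0.0968008.
P(F | S) = 0.0968008 / 0.488 = 0.198362…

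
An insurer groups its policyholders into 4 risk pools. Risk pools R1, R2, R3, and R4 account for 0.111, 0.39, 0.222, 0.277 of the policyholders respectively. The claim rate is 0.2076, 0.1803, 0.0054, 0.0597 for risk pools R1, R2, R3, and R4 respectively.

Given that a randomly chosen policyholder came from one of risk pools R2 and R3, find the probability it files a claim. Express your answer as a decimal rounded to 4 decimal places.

Let S = {R2, R3}.
P(S) = 0.39 + 0.222 = 0.612.
P(C ∩ S) = 0.1803·0.39 + 0.0054·0.222 = 0.070317 + 0.0011988 = 0.0715158.
P(C | S) = 0.0715158 / 0.612 = 0.116856…

P(C|S) ≈ 0.1169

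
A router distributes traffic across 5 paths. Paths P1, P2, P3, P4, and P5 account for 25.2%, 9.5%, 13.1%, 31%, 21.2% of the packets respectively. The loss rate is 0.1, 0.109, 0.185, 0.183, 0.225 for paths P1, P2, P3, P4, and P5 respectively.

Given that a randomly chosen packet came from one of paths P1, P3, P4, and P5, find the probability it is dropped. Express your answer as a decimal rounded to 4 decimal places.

Let S = {P1, P3, P4, P5}.
P(S) = 0.252 + 0.131 + 0.31 + 0.212 = 0.905.
P(L ∩ S) = 0.1·0.252 + 0.185·0.131 + 0.183·0.31 + 0.225·0.212 = 0.0252 + 0.024235 + 0.05673 + 0.0477 = 0.153865.
P(L | S) = 0.153865 / 0.905 = 0.170017…

P(L|S) ≈ 0.1700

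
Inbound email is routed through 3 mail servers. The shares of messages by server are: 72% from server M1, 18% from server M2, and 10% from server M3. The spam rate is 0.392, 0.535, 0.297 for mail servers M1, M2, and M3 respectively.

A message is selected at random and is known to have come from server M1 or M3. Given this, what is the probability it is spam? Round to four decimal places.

Let J = {M1, M3}.
P(J) = 0.72 + 0.1 = 0.82.
P(S ∩ J) = 0.392·0.72 + 0.297·0.1 = 0.28224 + 0.0297 = 0.31194.
P(S | J) = 0.31194 / 0.82 = 0.380415…

0.3804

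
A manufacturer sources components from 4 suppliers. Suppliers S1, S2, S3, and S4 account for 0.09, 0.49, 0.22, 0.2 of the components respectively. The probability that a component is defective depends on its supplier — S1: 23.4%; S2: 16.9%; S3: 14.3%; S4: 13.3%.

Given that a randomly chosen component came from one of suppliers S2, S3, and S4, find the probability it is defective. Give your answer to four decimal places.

Let S = {S2, S3, S4}.
P(S) = 0.49 + 0.22 + 0.2 = 0.91.
P(D ∩ S) = 0.169·0.49 + 0.143·0.22 + 0.133·0.2 = 0.08281 + 0.03146 + 0.0266 = 0.14087.
P(D | S) = 0.14087 / 0.91 = 0.154802…

0.1548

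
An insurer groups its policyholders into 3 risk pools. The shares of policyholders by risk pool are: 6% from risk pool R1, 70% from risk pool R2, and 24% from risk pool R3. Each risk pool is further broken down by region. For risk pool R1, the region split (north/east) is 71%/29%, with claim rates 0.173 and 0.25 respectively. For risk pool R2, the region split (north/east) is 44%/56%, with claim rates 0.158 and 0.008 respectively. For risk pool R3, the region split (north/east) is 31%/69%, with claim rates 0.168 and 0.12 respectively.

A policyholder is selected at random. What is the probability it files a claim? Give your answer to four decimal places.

P(C) ≈ 0.0959

P(C|R1) = 0.71·0.173 + 0.29·0.25 = 0.12283 + 0.0725 = 0.19533
P(C|R2) = 0.44·0.158 + 0.56·0.008 = 0.06952 + 0.00448 = 0.074
P(C|R3) = 0.31·0.168 + 0.69·0.12 = 0.05208 + 0.0828 = 0.13488
Then overall,
P(C) = 0.06·0.19533 + 0.7·0.074 + 0.24·0.13488
      = 0.0117198 + 0.0518 + 0.0323712 = 0.095891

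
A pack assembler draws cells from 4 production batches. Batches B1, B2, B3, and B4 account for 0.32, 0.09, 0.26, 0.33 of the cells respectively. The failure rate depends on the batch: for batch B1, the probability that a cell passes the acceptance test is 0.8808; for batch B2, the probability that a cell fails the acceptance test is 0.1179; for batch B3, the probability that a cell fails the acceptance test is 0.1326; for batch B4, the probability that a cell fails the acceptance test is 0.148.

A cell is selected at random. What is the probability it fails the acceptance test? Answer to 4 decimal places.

P(F|B1) = 1 − 0.8808 = 0.1192.
By the law of total probability,
P(F) = P(F|B1)·P(B1) + P(F|B2)·P(B2) + P(F|B3)·P(B3) + P(F|B4)·P(B4)
      = 0.1192·0.32 + 0.1179·0.09 + 0.1326·0.26 + 0.148·0.33
      = 0.038144 + 0.010611 + 0.034476 + 0.04884 = 0.132071

0.1321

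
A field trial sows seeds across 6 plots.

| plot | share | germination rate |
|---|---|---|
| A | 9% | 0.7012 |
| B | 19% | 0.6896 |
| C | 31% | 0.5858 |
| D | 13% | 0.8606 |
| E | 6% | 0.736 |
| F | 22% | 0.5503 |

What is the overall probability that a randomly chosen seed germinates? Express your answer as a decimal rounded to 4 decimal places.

0.6528

Summing over the partition,
P(G) = P(G|A)·P(A) + P(G|B)·P(B) + P(G|C)·P(C) + P(G|D)·P(D) + P(G|E)·P(E) + P(G|F)·P(F)
      = 0.7012·0.09 + 0.6896·0.19 + 0.5858·0.31 + 0.8606·0.13 + 0.736·0.06 + 0.5503·0.22
      = 0.063108 + 0.131024 + 0.181598 + 0.111878 + 0.04416 + 0.121066 = 0.652834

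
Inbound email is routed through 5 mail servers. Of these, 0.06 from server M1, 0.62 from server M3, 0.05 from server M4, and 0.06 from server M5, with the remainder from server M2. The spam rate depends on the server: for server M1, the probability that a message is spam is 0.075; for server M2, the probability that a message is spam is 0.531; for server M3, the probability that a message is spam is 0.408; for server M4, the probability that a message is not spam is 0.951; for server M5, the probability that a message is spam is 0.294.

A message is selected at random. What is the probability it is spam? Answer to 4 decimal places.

0.3891

P(M2) = 1 − (0.06 + 0.62 + 0.05 + 0.06) = 0.21.
P(S|M4) = 1 − 0.951 = 0.049.
Using total probability over the partition,
P(S) = P(S|M1)·P(M1) + P(S|M2)·P(M2) + P(S|M3)·P(M3) + P(S|M4)·P(M4) + P(S|M5)·P(M5)
      = 0.075·0.06 + 0.531·0.21 + 0.408·0.62 + 0.049·0.05 + 0.294·0.06
      = 0.0045 + 0.11151 + 0.25296 + 0.00245 + 0.01764 = 0.38906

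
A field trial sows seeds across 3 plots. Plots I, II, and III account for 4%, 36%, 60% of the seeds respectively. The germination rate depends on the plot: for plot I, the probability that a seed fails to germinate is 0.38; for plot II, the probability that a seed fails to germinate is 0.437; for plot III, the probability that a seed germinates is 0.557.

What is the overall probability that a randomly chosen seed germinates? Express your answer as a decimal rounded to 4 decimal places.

P(G) ≈ 0.5617

P(G|I) = 1 − 0.38 = 0.62.
P(G|II) = 1 − 0.437 = 0.563.
P(G) = P(G|I)·P(I) + P(G|II)·P(II) + P(G|III)·P(III)
      = 0.62·0.04 + 0.563·0.36 + 0.557·0.6
      = 0.0248 + 0.20268 + 0.3342 = 0.56168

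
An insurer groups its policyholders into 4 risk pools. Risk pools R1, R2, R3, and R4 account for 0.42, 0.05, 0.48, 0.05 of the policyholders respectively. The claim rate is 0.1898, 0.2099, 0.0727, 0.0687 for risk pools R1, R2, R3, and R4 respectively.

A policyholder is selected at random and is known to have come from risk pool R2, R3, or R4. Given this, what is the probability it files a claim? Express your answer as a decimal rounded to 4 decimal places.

Let S = {R2, R3, R4}.
P(S) = 0.05 + 0.48 + 0.05 = 0.58.
P(C ∩ S) = 0.2099·0.05 + 0.0727·0.48 + 0.0687·0.05 = 0.010495 + 0.034896 + 0.003435 = 0.048826.
P(C | S) = 0.048826 / 0.58 = 0.084183…

0.0842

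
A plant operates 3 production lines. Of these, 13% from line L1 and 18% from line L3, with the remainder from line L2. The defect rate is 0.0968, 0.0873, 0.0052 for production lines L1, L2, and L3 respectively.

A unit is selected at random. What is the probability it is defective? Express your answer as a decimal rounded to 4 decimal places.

P(L2) = 1 − (0.13 + 0.18) = 0.69.
Summing over the partition,
P(D) = P(D|L1)·P(L1) + P(D|L2)·P(L2) + P(D|L3)·P(L3)
      = 0.0968·0.13 + 0.0873·0.69 + 0.0052·0.18
      = 0.012584 + 0.060237 + 0.000936 = 0.073757

0.0738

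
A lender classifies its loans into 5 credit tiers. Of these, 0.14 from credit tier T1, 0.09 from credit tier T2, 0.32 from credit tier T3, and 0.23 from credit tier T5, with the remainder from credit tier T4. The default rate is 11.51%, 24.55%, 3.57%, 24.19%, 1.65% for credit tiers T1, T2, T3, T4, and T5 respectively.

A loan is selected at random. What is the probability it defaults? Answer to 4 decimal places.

P(T4) = 1 − (0.14 + 0.09 + 0.32 + 0.23) = 0.22.
Using total probability over the partition,
P(D) = P(D|T1)·P(T1) + P(D|T2)·P(T2) + P(D|T3)·P(T3) + P(D|T4)·P(T4) + P(D|T5)·P(T5)
      = 0.1151·0.14 + 0.2455·0.09 + 0.0357·0.32 + 0.2419·0.22 + 0.0165·0.23
      = 0.016114 + 0.022095 + 0.011424 + 0.053218 + 0.003795 = 0.106646

P(D) ≈ 0.1066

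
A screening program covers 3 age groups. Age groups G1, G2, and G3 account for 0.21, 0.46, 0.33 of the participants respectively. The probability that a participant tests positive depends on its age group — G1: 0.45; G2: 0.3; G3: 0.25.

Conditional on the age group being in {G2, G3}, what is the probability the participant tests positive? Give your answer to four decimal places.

Let S = {G2, G3}.
P(S) = 0.46 + 0.33 = 0.79.
P(T ∩ S) = 0.3·0.46 + 0.25·0.33 = 0.138 + 0.0825 = 0.2205.
P(T | S) = 0.2205 / 0.79 = 0.279114…

P(T|S) ≈ 0.2791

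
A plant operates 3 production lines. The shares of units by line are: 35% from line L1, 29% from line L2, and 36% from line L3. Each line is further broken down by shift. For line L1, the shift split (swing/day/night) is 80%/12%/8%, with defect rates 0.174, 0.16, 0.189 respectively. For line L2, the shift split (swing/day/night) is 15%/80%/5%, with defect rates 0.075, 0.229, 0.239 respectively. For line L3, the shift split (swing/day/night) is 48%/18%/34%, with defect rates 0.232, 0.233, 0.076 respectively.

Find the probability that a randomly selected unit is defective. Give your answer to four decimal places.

P(D) ≈ 0.1851

P(D|L1) = 0.8·0.174 + 0.12·0.16 + 0.08·0.189 = 0.1392 + 0.0192 + 0.01512 = 0.17352
P(D|L2) = 0.15·0.075 + 0.8·0.229 + 0.05·0.239 = 0.01125 + 0.1832 + 0.01195 = 0.2064
P(D|L3) = 0.48·0.232 + 0.18·0.233 + 0.34·0.076 = 0.11136 + 0.04194 + 0.02584 = 0.17914
By total probability over the outer partition,
P(D) = 0.35·0.17352 + 0.29·0.2064 + 0.36·0.17914
      = 0.060732 + 0.059856 + 0.0644904 = 0.1850784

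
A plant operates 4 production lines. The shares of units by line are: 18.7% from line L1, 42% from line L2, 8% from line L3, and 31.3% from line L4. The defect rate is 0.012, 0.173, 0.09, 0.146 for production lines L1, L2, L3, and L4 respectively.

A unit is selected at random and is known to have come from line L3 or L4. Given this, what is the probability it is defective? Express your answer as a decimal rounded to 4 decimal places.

Let S = {L3, L4}.
P(S) = 0.08 + 0.313 = 0.393.
P(D ∩ S) = 0.09·0.08 + 0.146·0.313 = 0.0072 + 0.045698 = 0.052898.
P(D | S) = 0.052898 / 0.393 = 0.134601…

0.1346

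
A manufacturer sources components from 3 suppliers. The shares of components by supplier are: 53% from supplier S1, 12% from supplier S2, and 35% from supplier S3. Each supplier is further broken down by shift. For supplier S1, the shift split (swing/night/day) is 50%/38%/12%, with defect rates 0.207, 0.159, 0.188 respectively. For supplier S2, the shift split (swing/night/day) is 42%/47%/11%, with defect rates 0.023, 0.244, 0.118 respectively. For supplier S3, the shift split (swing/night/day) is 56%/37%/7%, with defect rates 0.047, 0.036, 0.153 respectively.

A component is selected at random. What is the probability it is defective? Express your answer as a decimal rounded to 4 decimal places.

P(D) ≈ 0.1329

P(D|S1) = 0.5·0.207 + 0.38·0.159 + 0.12·0.188 = 0.1035 + 0.06042 + 0.02256 = 0.18648
P(D|S2) = 0.42·0.023 + 0.47·0.244 + 0.11·0.118 = 0.00966 + 0.11468 + 0.01298 = 0.13732
P(D|S3) = 0.56·0.047 + 0.37·0.036 + 0.07·0.153 = 0.02632 + 0.01332 + 0.01071 = 0.05035
Then overall,
P(D) = 0.53·0.18648 + 0.12·0.13732 + 0.35·0.05035
      = 0.0988344 + 0.0164784 + 0.0176225 = 0.1329353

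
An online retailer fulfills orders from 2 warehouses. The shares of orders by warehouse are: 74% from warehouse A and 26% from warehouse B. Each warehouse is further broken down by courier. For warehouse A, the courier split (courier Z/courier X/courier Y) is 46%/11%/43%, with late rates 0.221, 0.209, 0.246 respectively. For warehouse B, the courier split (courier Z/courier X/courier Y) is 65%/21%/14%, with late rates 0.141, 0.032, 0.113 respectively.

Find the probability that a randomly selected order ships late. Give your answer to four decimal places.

P(L|A) = 0.46·0.221 + 0.11·0.209 + 0.43·0.246 = 0.10166 + 0.02299 + 0.10578 = 0.23043
P(L|B) = 0.65·0.141 + 0.21·0.032 + 0.14·0.113 = 0.09165 + 0.00672 + 0.01582 = 0.11419
By total probability over the outer partition,
P(L) = 0.74·0.23043 + 0.26·0.11419
      = 0.1705182 + 0.0296894 = 0.2002076

0.2002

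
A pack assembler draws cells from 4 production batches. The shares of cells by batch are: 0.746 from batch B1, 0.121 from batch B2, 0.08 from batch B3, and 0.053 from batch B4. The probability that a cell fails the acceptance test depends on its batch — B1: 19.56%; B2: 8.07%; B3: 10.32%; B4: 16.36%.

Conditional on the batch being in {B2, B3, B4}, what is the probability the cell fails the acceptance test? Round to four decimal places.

0.1051

Let S = {B2, B3, B4}.
P(S) = 0.121 + 0.08 + 0.053 = 0.254.
P(F ∩ S) = 0.0807·0.121 + 0.1032·0.08 + 0.1636·0.053 = 0.0097647 + 0.008256 + 0.0086708 = 0.0266915.
P(F | S) = 0.0266915 / 0.254 = 0.105085…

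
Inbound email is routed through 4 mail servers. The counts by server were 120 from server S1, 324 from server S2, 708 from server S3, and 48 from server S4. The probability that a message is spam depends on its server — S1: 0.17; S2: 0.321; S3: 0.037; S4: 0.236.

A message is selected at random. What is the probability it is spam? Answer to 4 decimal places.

Total: 120 + 324 + 708 + 48 = 1200.
P(S1) = 120/1200 = 0.1. P(S2) = 324/1200 = 0.27. P(S3) = 708/1200 = 0.59. P(S4) = 48/1200 = 0.04.
Using total probability over the partition,
P(S) = P(S|S1)·P(S1) + P(S|S2)·P(S2) + P(S|S3)·P(S3) + P(S|S4)·P(S4)
      = 0.17·0.1 + 0.321·0.27 + 0.037·0.59 + 0.236·0.04
      = 0.017 + 0.08667 + 0.02183 + 0.00944 = 0.13494

0.1349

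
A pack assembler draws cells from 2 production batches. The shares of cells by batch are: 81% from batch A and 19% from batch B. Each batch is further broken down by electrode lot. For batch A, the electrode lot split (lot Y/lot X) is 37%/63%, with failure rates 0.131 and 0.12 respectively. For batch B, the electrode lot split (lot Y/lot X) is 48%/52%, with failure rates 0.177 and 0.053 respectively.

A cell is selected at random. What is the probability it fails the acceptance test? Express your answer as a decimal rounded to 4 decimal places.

P(F|A) = 0.37·0.131 + 0.63·0.12 = 0.04847 + 0.0756 = 0.12407
P(F|B) = 0.48·0.177 + 0.52·0.053 = 0.08496 + 0.02756 = 0.11252
By total probability over the outer partition,
P(F) = 0.81·0.12407 + 0.19·0.11252
      = 0.1004967 + 0.0213788 = 0.1218755

P(F) ≈ 0.1219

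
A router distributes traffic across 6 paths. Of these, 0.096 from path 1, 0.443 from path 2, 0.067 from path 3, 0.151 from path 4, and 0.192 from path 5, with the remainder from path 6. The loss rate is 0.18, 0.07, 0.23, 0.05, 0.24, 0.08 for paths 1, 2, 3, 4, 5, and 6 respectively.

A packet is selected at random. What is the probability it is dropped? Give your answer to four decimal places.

0.1214

P(6) = 1 − (0.096 + 0.443 + 0.067 + 0.151 + 0.192) = 0.051.
P(L) = P(L|1)·P(1) + P(L|2)·P(2) + P(L|3)·P(3) + P(L|4)·P(4) + P(L|5)·P(5) + P(L|6)·P(6)
      = 0.18·0.096 + 0.07·0.443 + 0.23·0.067 + 0.05·0.151 + 0.24·0.192 + 0.08·0.051
      = 0.01728 + 0.03101 + 0.01541 + 0.00755 + 0.04608 + 0.00408 = 0.12141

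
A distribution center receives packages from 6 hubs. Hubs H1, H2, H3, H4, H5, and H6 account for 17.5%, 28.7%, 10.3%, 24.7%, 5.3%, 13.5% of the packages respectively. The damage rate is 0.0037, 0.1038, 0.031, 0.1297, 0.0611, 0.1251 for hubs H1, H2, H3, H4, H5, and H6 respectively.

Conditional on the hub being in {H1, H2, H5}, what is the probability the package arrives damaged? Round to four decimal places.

P(D|S) ≈ 0.0654

Let S = {H1, H2, H5}.
P(S) = 0.175 + 0.287 + 0.053 = 0.515.
P(D ∩ S) = 0.0037·0.175 + 0.1038·0.287 + 0.0611·0.053 = 0.0006475 + 0.0297906 + 0.0032383 = 0.0336764.
P(D | S) = 0.0336764 / 0.515 = 0.065391…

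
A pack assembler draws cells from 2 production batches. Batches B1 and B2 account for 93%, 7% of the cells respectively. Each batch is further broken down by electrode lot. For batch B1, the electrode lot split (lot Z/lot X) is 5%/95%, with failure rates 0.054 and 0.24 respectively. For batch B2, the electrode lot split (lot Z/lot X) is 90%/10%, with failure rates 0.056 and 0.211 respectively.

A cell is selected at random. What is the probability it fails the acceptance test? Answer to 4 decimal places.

P(F|B1) = 0.05·0.054 + 0.95·0.24 = 0.0027 + 0.228 = 0.2307
P(F|B2) = 0.9·0.056 + 0.1·0.211 = 0.0504 + 0.0211 = 0.0715
Then overall,
P(F) = 0.93·0.2307 + 0.07·0.0715
      = 0.214551 + 0.005005 = 0.219556

0.2196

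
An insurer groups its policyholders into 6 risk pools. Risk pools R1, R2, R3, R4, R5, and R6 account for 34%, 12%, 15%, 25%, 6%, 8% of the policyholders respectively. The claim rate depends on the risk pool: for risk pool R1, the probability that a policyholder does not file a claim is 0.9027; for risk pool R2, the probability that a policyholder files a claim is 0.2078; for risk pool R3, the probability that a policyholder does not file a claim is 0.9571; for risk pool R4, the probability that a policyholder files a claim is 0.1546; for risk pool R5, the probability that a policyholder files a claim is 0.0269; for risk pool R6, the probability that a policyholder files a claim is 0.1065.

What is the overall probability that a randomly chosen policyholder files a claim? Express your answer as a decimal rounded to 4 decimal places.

P(C|R1) = 1 − 0.9027 = 0.0973.
P(C|R3) = 1 − 0.9571 = 0.0429.
P(C) = P(C|R1)·P(R1) + P(C|R2)·P(R2) + P(C|R3)·P(R3) + P(C|R4)·P(R4) + P(C|R5)·P(R5) + P(C|R6)·P(R6)
      = 0.0973·0.34 + 0.2078·0.12 + 0.0429·0.15 + 0.1546·0.25 + 0.0269·0.06 + 0.1065·0.08
      = 0.033082 + 0.024936 + 0.006435 + 0.03865 + 0.001614 + 0.00852 = 0.113237

P(C) ≈ 0.1132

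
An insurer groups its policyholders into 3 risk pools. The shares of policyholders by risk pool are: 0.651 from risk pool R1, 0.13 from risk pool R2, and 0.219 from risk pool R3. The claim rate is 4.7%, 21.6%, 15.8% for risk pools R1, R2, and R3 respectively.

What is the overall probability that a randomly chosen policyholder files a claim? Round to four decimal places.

Summing over the partition,
P(C) = P(C|R1)·P(R1) + P(C|R2)·P(R2) + P(C|R3)·P(R3)
      = 0.047·0.651 + 0.216·0.13 + 0.158·0.219
      = 0.030597 + 0.02808 + 0.034602 = 0.093279

P(C) ≈ 0.0933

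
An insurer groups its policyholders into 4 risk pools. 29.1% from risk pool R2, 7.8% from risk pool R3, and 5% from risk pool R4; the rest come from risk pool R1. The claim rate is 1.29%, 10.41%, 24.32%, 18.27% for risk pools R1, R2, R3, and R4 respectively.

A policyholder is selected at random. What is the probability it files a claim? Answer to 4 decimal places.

P(R1) = 1 − (0.291 + 0.078 + 0.05) = 0.581.
By the law of total probability,
P(C) = P(C|R1)·P(R1) + P(C|R2)·P(R2) + P(C|R3)·P(R3) + P(C|R4)·P(R4)
      = 0.0129·0.581 + 0.1041·0.291 + 0.2432·0.078 + 0.1827·0.05
      = 0.0074949 + 0.0302931 + 0.0189696 + 0.009135 = 0.0658926

P(C) ≈ 0.0659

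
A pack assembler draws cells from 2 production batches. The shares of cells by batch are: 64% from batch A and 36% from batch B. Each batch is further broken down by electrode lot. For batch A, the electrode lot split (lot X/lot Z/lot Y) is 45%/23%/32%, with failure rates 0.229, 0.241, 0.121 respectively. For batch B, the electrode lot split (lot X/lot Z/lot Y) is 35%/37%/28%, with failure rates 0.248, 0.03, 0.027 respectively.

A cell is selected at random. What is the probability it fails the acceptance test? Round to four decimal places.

P(F|A) = 0.45·0.229 + 0.23·0.241 + 0.32·0.121 = 0.10305 + 0.05543 + 0.03872 = 0.1972
P(F|B) = 0.35·0.248 + 0.37·0.03 + 0.28·0.027 = 0.0868 + 0.0111 + 0.00756 = 0.10546
Then overall,
P(F) = 0.64·0.1972 + 0.36·0.10546
      = 0.126208 + 0.0379656 = 0.1641736

P(F) ≈ 0.1642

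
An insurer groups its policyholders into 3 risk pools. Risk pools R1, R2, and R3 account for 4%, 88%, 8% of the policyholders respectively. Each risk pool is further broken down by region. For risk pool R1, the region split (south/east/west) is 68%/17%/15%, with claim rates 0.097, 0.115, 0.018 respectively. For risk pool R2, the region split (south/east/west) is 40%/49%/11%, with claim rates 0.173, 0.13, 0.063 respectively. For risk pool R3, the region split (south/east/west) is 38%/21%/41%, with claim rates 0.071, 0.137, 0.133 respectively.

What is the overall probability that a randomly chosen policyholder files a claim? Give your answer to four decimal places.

P(C|R1) = 0.68·0.097 + 0.17·0.115 + 0.15·0.018 = 0.06596 + 0.01955 + 0.0027 = 0.08821
P(C|R2) = 0.4·0.173 + 0.49·0.13 + 0.11·0.063 = 0.0692 + 0.0637 + 0.00693 = 0.13983
P(C|R3) = 0.38·0.071 + 0.21·0.137 + 0.41·0.133 = 0.02698 + 0.02877 + 0.05453 = 0.11028
By total probability over the outer partition,
P(C) = 0.04·0.08821 + 0.88·0.13983 + 0.08·0.11028
      = 0.0035284 + 0.1230504 + 0.0088224 = 0.1354012

P(C) ≈ 0.1354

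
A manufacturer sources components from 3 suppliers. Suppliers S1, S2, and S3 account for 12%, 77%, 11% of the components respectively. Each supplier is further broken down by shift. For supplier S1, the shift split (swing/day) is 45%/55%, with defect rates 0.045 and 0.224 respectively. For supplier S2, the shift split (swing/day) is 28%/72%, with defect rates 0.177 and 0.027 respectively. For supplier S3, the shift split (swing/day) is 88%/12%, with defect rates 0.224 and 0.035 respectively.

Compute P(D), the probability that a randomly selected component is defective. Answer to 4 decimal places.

P(D|S1) = 0.45·0.045 + 0.55·0.224 = 0.02025 + 0.1232 = 0.14345
P(D|S2) = 0.28·0.177 + 0.72·0.027 = 0.04956 + 0.01944 = 0.069
P(D|S3) = 0.88·0.224 + 0.12·0.035 = 0.19712 + 0.0042 = 0.20132
Then overall,
P(D) = 0.12·0.14345 + 0.77·0.069 + 0.11·0.20132
      = 0.017214 + 0.05313 + 0.0221452 = 0.0924892

0.0925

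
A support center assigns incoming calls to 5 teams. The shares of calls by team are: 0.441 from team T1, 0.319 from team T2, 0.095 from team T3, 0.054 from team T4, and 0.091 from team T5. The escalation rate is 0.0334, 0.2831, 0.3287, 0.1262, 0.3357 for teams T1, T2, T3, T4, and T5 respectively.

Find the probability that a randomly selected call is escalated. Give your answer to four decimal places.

P(E) ≈ 0.1736

Summing over the partition,
P(E) = P(E|T1)·P(T1) + P(E|T2)·P(T2) + P(E|T3)·P(T3) + P(E|T4)·P(T4) + P(E|T5)·P(T5)
      = 0.0334·0.441 + 0.2831·0.319 + 0.3287·0.095 + 0.1262·0.054 + 0.3357·0.091
      = 0.0147294 + 0.0903089 + 0.0312265 + 0.0068148 + 0.0305487 = 0.1736283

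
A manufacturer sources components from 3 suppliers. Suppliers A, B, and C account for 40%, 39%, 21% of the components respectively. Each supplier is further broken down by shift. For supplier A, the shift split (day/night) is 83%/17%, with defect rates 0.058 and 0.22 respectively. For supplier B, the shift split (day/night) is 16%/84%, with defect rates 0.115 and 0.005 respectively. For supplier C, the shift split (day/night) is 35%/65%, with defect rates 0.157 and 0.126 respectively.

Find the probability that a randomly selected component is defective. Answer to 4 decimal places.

0.0718

P(D|A) = 0.83·0.058 + 0.17·0.22 = 0.04814 + 0.0374 = 0.08554
P(D|B) = 0.16·0.115 + 0.84·0.005 = 0.0184 + 0.0042 = 0.0226
P(D|C) = 0.35·0.157 + 0.65·0.126 = 0.05495 + 0.0819 = 0.13685
By total probability over the outer partition,
P(D) = 0.4·0.08554 + 0.39·0.0226 + 0.21·0.13685
      = 0.034216 + 0.008814 + 0.0287385 = 0.0717685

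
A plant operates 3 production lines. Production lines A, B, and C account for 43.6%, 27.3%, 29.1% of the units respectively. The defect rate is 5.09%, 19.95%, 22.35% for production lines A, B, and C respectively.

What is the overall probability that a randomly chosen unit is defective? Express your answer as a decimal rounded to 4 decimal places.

P(D) = P(D|A)·P(A) + P(D|B)·P(B) + P(D|C)·P(C)
      = 0.0509·0.436 + 0.1995·0.273 + 0.2235·0.291
      = 0.0221924 + 0.0544635 + 0.0650385 = 0.1416944

0.1417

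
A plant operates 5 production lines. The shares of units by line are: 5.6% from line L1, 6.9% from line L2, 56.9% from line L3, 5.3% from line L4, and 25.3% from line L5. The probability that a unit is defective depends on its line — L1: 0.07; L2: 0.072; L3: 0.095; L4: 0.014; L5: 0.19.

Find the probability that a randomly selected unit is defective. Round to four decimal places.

Summing over the partition,
P(D) = P(D|L1)·P(L1) + P(D|L2)·P(L2) + P(D|L3)·P(L3) + P(D|L4)·P(L4) + P(D|L5)·P(L5)
      = 0.07·0.056 + 0.072·0.069 + 0.095·0.569 + 0.014·0.053 + 0.19·0.253
      = 0.00392 + 0.004968 + 0.054055 + 0.000742 + 0.04807 = 0.111755

0.1118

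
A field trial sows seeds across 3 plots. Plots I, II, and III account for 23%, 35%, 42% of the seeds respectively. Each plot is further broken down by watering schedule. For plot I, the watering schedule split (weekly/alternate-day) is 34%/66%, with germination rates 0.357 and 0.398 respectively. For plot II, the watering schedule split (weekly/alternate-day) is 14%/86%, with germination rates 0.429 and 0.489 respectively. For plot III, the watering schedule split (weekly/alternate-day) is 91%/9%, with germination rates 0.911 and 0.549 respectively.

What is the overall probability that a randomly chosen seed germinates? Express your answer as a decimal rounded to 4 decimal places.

0.6255

P(G|I) = 0.34·0.357 + 0.66·0.398 = 0.12138 + 0.26268 = 0.38406
P(G|II) = 0.14·0.429 + 0.86·0.489 = 0.06006 + 0.42054 = 0.4806
P(G|III) = 0.91·0.911 + 0.09·0.549 = 0.82901 + 0.04941 = 0.87842
By total probability over the outer partition,
P(G) = 0.23·0.38406 + 0.35·0.4806 + 0.42·0.87842
      = 0.0883338 + 0.16821 + 0.3689364 = 0.6254802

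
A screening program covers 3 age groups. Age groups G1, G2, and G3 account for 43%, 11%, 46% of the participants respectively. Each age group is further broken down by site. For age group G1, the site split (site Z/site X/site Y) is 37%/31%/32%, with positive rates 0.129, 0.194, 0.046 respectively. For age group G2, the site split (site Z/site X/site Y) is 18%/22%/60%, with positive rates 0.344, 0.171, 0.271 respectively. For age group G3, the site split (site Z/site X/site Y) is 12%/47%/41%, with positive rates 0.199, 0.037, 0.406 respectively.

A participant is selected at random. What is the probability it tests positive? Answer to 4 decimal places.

0.1771

P(T|G1) = 0.37·0.129 + 0.31·0.194 + 0.32·0.046 = 0.04773 + 0.06014 + 0.01472 = 0.12259
P(T|G2) = 0.18·0.344 + 0.22·0.171 + 0.6·0.271 = 0.06192 + 0.03762 + 0.1626 = 0.26214
P(T|G3) = 0.12·0.199 + 0.47·0.037 + 0.41·0.406 = 0.02388 + 0.01739 + 0.16646 = 0.20773
By total probability over the outer partition,
P(T) = 0.43·0.12259 + 0.11·0.26214 + 0.46·0.20773
      = 0.0527137 + 0.0288354 + 0.0955558 = 0.1771049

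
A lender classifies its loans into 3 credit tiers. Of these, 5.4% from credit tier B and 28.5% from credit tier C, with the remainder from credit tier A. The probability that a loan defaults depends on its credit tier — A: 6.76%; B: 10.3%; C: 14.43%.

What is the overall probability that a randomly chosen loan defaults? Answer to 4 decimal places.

P(D) ≈ 0.0914

P(A) = 1 − (0.054 + 0.285) = 0.661.
P(D) = P(D|A)·P(A) + P(D|B)·P(B) + P(D|C)·P(C)
      = 0.0676·0.661 + 0.103·0.054 + 0.1443·0.285
      = 0.0446836 + 0.005562 + 0.0411255 = 0.0913711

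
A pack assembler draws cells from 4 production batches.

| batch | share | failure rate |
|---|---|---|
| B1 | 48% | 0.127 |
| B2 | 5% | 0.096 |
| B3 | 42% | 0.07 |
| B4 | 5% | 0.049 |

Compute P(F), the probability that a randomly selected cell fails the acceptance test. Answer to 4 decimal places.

P(F) = P(F|B1)·P(B1) + P(F|B2)·P(B2) + P(F|B3)·P(B3) + P(F|B4)·P(B4)
      = 0.127·0.48 + 0.096·0.05 + 0.07·0.42 + 0.049·0.05
      = 0.06096 + 0.0048 + 0.0294 + 0.00245 = 0.09761

0.0976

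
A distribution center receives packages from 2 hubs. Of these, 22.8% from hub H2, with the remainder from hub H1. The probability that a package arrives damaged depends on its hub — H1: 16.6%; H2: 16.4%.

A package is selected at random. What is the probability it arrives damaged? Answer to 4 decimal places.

P(H1) = 1 − (0.228) = 0.772.
P(D) = P(D|H1)·P(H1) + P(D|H2)·P(H2)
      = 0.166·0.772 + 0.164·0.228
      = 0.128152 + 0.037392 = 0.165544

P(D) ≈ 0.1655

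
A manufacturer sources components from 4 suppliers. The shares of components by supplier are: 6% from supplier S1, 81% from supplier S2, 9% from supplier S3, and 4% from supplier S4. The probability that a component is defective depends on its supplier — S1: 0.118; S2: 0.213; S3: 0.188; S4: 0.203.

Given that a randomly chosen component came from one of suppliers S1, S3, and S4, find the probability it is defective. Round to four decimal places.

0.1691

Let S = {S1, S3, S4}.
P(S) = 0.06 + 0.09 + 0.04 = 0.19.
P(D ∩ S) = 0.118·0.06 + 0.188·0.09 + 0.203·0.04 = 0.00708 + 0.01692 + 0.00812 = 0.03212.
P(D | S) = 0.03212 / 0.19 = 0.169053…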